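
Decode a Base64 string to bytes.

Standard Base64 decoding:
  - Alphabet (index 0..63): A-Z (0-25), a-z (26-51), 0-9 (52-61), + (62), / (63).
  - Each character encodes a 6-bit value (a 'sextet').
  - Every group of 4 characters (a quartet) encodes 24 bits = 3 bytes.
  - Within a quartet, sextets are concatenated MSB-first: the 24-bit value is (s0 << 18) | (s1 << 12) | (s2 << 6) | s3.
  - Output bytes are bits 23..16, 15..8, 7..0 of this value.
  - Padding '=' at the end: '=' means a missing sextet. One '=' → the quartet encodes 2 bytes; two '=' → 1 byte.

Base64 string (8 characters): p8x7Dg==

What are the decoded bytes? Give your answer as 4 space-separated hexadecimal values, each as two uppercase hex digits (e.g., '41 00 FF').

After char 0 ('p'=41): chars_in_quartet=1 acc=0x29 bytes_emitted=0
After char 1 ('8'=60): chars_in_quartet=2 acc=0xA7C bytes_emitted=0
After char 2 ('x'=49): chars_in_quartet=3 acc=0x29F31 bytes_emitted=0
After char 3 ('7'=59): chars_in_quartet=4 acc=0xA7CC7B -> emit A7 CC 7B, reset; bytes_emitted=3
After char 4 ('D'=3): chars_in_quartet=1 acc=0x3 bytes_emitted=3
After char 5 ('g'=32): chars_in_quartet=2 acc=0xE0 bytes_emitted=3
Padding '==': partial quartet acc=0xE0 -> emit 0E; bytes_emitted=4

Answer: A7 CC 7B 0E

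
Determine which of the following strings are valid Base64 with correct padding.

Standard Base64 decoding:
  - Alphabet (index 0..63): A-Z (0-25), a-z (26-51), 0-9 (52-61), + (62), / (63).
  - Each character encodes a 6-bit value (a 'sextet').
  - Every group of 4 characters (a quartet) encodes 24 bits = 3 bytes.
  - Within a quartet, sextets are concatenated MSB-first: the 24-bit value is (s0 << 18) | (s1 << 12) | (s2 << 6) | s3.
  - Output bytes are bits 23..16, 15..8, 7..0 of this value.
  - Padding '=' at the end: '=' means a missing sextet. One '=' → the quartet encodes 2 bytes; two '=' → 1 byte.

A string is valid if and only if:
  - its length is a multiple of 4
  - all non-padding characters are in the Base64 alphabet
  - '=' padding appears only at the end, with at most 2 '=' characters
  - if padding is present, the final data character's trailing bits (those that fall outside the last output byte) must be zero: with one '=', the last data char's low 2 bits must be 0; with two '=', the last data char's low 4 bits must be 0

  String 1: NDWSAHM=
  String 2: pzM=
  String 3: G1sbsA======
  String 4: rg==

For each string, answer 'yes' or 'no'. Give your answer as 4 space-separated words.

Answer: yes yes no yes

Derivation:
String 1: 'NDWSAHM=' → valid
String 2: 'pzM=' → valid
String 3: 'G1sbsA======' → invalid (6 pad chars (max 2))
String 4: 'rg==' → valid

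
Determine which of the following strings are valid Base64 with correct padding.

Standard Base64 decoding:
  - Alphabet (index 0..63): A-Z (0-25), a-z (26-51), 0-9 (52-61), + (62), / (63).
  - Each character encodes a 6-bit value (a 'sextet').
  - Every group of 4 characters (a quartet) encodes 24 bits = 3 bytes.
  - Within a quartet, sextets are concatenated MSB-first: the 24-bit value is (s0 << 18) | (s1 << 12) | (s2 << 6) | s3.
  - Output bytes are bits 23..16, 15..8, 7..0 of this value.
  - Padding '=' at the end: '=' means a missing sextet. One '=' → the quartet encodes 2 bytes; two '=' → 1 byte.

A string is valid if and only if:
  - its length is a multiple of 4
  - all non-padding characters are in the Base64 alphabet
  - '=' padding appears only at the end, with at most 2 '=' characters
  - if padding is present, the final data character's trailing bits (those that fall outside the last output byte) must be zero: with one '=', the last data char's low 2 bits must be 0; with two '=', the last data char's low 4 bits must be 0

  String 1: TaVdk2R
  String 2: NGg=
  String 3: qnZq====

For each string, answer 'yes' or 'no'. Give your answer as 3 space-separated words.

String 1: 'TaVdk2R' → invalid (len=7 not mult of 4)
String 2: 'NGg=' → valid
String 3: 'qnZq====' → invalid (4 pad chars (max 2))

Answer: no yes no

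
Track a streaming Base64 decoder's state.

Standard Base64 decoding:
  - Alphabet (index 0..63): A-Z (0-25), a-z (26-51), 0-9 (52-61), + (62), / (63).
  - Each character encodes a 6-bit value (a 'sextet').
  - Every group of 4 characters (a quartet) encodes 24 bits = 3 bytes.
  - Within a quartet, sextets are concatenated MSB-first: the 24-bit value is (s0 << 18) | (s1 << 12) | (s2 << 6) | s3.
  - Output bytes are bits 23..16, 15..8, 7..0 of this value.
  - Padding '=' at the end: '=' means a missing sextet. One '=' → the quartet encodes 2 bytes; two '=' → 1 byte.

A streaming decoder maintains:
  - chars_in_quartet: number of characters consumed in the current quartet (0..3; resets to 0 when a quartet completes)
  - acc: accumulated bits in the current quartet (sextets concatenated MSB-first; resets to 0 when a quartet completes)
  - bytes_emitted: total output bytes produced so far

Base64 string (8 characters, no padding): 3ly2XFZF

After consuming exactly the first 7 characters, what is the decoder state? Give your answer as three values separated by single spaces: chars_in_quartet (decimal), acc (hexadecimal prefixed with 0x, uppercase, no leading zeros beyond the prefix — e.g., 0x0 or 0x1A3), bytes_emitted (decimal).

Answer: 3 0x17159 3

Derivation:
After char 0 ('3'=55): chars_in_quartet=1 acc=0x37 bytes_emitted=0
After char 1 ('l'=37): chars_in_quartet=2 acc=0xDE5 bytes_emitted=0
After char 2 ('y'=50): chars_in_quartet=3 acc=0x37972 bytes_emitted=0
After char 3 ('2'=54): chars_in_quartet=4 acc=0xDE5CB6 -> emit DE 5C B6, reset; bytes_emitted=3
After char 4 ('X'=23): chars_in_quartet=1 acc=0x17 bytes_emitted=3
After char 5 ('F'=5): chars_in_quartet=2 acc=0x5C5 bytes_emitted=3
After char 6 ('Z'=25): chars_in_quartet=3 acc=0x17159 bytes_emitted=3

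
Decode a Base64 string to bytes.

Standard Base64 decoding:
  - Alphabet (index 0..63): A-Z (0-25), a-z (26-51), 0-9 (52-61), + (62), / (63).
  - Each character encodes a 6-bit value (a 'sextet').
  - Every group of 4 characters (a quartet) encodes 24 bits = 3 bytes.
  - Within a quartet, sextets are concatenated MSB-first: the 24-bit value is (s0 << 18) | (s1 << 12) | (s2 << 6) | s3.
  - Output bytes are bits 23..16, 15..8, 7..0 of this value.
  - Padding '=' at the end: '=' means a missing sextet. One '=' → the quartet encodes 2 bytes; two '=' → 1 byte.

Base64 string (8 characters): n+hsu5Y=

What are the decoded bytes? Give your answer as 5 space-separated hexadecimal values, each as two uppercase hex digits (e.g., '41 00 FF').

Answer: 9F E8 6C BB 96

Derivation:
After char 0 ('n'=39): chars_in_quartet=1 acc=0x27 bytes_emitted=0
After char 1 ('+'=62): chars_in_quartet=2 acc=0x9FE bytes_emitted=0
After char 2 ('h'=33): chars_in_quartet=3 acc=0x27FA1 bytes_emitted=0
After char 3 ('s'=44): chars_in_quartet=4 acc=0x9FE86C -> emit 9F E8 6C, reset; bytes_emitted=3
After char 4 ('u'=46): chars_in_quartet=1 acc=0x2E bytes_emitted=3
After char 5 ('5'=57): chars_in_quartet=2 acc=0xBB9 bytes_emitted=3
After char 6 ('Y'=24): chars_in_quartet=3 acc=0x2EE58 bytes_emitted=3
Padding '=': partial quartet acc=0x2EE58 -> emit BB 96; bytes_emitted=5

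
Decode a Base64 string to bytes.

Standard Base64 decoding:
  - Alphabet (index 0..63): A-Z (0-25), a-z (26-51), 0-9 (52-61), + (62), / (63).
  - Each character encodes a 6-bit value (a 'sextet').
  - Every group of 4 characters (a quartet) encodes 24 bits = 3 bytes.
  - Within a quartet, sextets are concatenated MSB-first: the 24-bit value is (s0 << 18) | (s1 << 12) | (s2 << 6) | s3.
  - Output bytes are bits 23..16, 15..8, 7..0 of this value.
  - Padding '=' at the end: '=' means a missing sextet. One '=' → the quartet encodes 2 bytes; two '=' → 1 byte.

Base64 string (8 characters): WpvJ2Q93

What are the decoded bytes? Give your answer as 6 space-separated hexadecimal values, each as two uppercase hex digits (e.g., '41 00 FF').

Answer: 5A 9B C9 D9 0F 77

Derivation:
After char 0 ('W'=22): chars_in_quartet=1 acc=0x16 bytes_emitted=0
After char 1 ('p'=41): chars_in_quartet=2 acc=0x5A9 bytes_emitted=0
After char 2 ('v'=47): chars_in_quartet=3 acc=0x16A6F bytes_emitted=0
After char 3 ('J'=9): chars_in_quartet=4 acc=0x5A9BC9 -> emit 5A 9B C9, reset; bytes_emitted=3
After char 4 ('2'=54): chars_in_quartet=1 acc=0x36 bytes_emitted=3
After char 5 ('Q'=16): chars_in_quartet=2 acc=0xD90 bytes_emitted=3
After char 6 ('9'=61): chars_in_quartet=3 acc=0x3643D bytes_emitted=3
After char 7 ('3'=55): chars_in_quartet=4 acc=0xD90F77 -> emit D9 0F 77, reset; bytes_emitted=6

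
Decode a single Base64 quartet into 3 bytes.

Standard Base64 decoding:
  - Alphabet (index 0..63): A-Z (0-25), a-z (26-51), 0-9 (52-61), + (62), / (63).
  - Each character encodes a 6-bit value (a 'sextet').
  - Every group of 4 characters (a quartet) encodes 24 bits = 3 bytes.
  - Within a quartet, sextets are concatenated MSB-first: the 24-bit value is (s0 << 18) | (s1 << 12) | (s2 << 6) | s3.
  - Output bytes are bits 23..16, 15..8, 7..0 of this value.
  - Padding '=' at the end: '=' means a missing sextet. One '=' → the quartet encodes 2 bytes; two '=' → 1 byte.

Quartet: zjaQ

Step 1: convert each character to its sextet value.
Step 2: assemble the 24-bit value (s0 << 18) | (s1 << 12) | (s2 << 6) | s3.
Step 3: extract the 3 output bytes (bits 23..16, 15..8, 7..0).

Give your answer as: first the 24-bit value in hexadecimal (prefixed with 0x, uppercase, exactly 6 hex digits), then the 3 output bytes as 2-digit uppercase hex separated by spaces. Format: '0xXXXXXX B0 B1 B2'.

Sextets: z=51, j=35, a=26, Q=16
24-bit: (51<<18) | (35<<12) | (26<<6) | 16
      = 0xCC0000 | 0x023000 | 0x000680 | 0x000010
      = 0xCE3690
Bytes: (v>>16)&0xFF=CE, (v>>8)&0xFF=36, v&0xFF=90

Answer: 0xCE3690 CE 36 90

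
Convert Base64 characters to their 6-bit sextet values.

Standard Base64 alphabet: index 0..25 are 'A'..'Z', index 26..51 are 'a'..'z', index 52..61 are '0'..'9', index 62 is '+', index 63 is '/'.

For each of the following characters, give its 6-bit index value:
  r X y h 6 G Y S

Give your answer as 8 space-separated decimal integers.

Answer: 43 23 50 33 58 6 24 18

Derivation:
'r': a..z range, 26 + ord('r') − ord('a') = 43
'X': A..Z range, ord('X') − ord('A') = 23
'y': a..z range, 26 + ord('y') − ord('a') = 50
'h': a..z range, 26 + ord('h') − ord('a') = 33
'6': 0..9 range, 52 + ord('6') − ord('0') = 58
'G': A..Z range, ord('G') − ord('A') = 6
'Y': A..Z range, ord('Y') − ord('A') = 24
'S': A..Z range, ord('S') − ord('A') = 18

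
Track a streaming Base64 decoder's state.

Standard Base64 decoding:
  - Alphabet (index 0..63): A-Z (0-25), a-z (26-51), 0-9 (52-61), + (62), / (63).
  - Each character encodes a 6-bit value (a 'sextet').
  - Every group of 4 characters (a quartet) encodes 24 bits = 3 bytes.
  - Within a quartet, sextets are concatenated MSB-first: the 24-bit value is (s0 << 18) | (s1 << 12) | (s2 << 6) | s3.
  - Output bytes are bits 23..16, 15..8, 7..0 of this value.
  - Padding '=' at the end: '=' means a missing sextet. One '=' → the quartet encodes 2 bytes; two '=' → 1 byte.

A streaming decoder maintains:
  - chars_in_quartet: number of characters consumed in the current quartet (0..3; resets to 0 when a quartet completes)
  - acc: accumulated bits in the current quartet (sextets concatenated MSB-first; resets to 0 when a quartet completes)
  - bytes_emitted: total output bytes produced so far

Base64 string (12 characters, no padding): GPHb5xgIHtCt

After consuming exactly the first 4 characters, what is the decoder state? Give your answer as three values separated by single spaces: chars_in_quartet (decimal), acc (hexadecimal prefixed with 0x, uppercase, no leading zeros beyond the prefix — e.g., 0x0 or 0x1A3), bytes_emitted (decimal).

Answer: 0 0x0 3

Derivation:
After char 0 ('G'=6): chars_in_quartet=1 acc=0x6 bytes_emitted=0
After char 1 ('P'=15): chars_in_quartet=2 acc=0x18F bytes_emitted=0
After char 2 ('H'=7): chars_in_quartet=3 acc=0x63C7 bytes_emitted=0
After char 3 ('b'=27): chars_in_quartet=4 acc=0x18F1DB -> emit 18 F1 DB, reset; bytes_emitted=3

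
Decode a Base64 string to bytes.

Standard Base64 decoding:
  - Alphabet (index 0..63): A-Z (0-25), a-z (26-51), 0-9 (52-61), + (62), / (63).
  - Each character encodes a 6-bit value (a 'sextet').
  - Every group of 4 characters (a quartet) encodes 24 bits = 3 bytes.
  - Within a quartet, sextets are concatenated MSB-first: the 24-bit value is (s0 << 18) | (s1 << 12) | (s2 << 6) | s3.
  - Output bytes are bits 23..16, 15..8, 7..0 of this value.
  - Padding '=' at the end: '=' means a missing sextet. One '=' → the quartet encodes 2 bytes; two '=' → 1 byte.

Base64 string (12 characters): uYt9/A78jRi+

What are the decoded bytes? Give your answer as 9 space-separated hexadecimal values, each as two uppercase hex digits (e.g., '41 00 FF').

After char 0 ('u'=46): chars_in_quartet=1 acc=0x2E bytes_emitted=0
After char 1 ('Y'=24): chars_in_quartet=2 acc=0xB98 bytes_emitted=0
After char 2 ('t'=45): chars_in_quartet=3 acc=0x2E62D bytes_emitted=0
After char 3 ('9'=61): chars_in_quartet=4 acc=0xB98B7D -> emit B9 8B 7D, reset; bytes_emitted=3
After char 4 ('/'=63): chars_in_quartet=1 acc=0x3F bytes_emitted=3
After char 5 ('A'=0): chars_in_quartet=2 acc=0xFC0 bytes_emitted=3
After char 6 ('7'=59): chars_in_quartet=3 acc=0x3F03B bytes_emitted=3
After char 7 ('8'=60): chars_in_quartet=4 acc=0xFC0EFC -> emit FC 0E FC, reset; bytes_emitted=6
After char 8 ('j'=35): chars_in_quartet=1 acc=0x23 bytes_emitted=6
After char 9 ('R'=17): chars_in_quartet=2 acc=0x8D1 bytes_emitted=6
After char 10 ('i'=34): chars_in_quartet=3 acc=0x23462 bytes_emitted=6
After char 11 ('+'=62): chars_in_quartet=4 acc=0x8D18BE -> emit 8D 18 BE, reset; bytes_emitted=9

Answer: B9 8B 7D FC 0E FC 8D 18 BE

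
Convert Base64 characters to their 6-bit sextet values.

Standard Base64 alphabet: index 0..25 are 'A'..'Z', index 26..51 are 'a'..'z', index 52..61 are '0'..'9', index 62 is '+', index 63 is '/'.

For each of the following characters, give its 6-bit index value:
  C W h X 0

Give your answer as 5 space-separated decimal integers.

'C': A..Z range, ord('C') − ord('A') = 2
'W': A..Z range, ord('W') − ord('A') = 22
'h': a..z range, 26 + ord('h') − ord('a') = 33
'X': A..Z range, ord('X') − ord('A') = 23
'0': 0..9 range, 52 + ord('0') − ord('0') = 52

Answer: 2 22 33 23 52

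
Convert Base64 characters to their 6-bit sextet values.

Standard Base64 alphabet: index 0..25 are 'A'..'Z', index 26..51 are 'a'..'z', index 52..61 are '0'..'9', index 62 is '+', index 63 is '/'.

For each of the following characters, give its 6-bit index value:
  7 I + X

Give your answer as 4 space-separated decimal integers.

Answer: 59 8 62 23

Derivation:
'7': 0..9 range, 52 + ord('7') − ord('0') = 59
'I': A..Z range, ord('I') − ord('A') = 8
'+': index 62
'X': A..Z range, ord('X') − ord('A') = 23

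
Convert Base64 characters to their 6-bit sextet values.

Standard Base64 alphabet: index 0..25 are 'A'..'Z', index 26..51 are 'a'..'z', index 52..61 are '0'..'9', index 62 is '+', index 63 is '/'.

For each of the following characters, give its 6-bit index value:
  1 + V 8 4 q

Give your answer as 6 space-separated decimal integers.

'1': 0..9 range, 52 + ord('1') − ord('0') = 53
'+': index 62
'V': A..Z range, ord('V') − ord('A') = 21
'8': 0..9 range, 52 + ord('8') − ord('0') = 60
'4': 0..9 range, 52 + ord('4') − ord('0') = 56
'q': a..z range, 26 + ord('q') − ord('a') = 42

Answer: 53 62 21 60 56 42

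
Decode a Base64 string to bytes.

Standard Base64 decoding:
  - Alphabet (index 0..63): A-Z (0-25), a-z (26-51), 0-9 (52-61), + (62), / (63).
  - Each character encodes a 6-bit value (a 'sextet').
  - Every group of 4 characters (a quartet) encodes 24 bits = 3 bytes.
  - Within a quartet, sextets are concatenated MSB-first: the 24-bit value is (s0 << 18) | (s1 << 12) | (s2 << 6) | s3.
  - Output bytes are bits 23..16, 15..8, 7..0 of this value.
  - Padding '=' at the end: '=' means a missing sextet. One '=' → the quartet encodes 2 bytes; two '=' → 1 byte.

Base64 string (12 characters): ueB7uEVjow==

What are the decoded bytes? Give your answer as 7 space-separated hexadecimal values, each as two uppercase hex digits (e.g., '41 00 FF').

Answer: B9 E0 7B B8 45 63 A3

Derivation:
After char 0 ('u'=46): chars_in_quartet=1 acc=0x2E bytes_emitted=0
After char 1 ('e'=30): chars_in_quartet=2 acc=0xB9E bytes_emitted=0
After char 2 ('B'=1): chars_in_quartet=3 acc=0x2E781 bytes_emitted=0
After char 3 ('7'=59): chars_in_quartet=4 acc=0xB9E07B -> emit B9 E0 7B, reset; bytes_emitted=3
After char 4 ('u'=46): chars_in_quartet=1 acc=0x2E bytes_emitted=3
After char 5 ('E'=4): chars_in_quartet=2 acc=0xB84 bytes_emitted=3
After char 6 ('V'=21): chars_in_quartet=3 acc=0x2E115 bytes_emitted=3
After char 7 ('j'=35): chars_in_quartet=4 acc=0xB84563 -> emit B8 45 63, reset; bytes_emitted=6
After char 8 ('o'=40): chars_in_quartet=1 acc=0x28 bytes_emitted=6
After char 9 ('w'=48): chars_in_quartet=2 acc=0xA30 bytes_emitted=6
Padding '==': partial quartet acc=0xA30 -> emit A3; bytes_emitted=7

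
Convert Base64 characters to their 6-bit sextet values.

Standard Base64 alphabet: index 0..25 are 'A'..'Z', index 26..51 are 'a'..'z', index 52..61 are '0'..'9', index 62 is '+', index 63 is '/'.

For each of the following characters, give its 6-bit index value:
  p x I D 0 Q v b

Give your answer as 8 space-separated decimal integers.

'p': a..z range, 26 + ord('p') − ord('a') = 41
'x': a..z range, 26 + ord('x') − ord('a') = 49
'I': A..Z range, ord('I') − ord('A') = 8
'D': A..Z range, ord('D') − ord('A') = 3
'0': 0..9 range, 52 + ord('0') − ord('0') = 52
'Q': A..Z range, ord('Q') − ord('A') = 16
'v': a..z range, 26 + ord('v') − ord('a') = 47
'b': a..z range, 26 + ord('b') − ord('a') = 27

Answer: 41 49 8 3 52 16 47 27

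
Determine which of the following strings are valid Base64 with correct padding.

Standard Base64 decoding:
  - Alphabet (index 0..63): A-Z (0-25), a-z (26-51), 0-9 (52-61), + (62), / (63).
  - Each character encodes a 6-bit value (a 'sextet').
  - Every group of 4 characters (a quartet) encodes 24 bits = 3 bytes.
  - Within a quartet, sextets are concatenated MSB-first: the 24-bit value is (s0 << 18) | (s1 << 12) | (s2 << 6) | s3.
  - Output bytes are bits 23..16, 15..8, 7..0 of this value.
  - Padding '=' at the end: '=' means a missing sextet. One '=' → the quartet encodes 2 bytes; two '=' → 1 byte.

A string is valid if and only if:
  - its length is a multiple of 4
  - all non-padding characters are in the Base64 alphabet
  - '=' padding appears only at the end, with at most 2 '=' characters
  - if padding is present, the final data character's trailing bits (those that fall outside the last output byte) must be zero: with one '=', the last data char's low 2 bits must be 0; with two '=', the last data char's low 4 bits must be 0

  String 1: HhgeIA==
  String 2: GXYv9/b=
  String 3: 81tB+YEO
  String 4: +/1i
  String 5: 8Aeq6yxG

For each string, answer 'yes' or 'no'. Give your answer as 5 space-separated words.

String 1: 'HhgeIA==' → valid
String 2: 'GXYv9/b=' → invalid (bad trailing bits)
String 3: '81tB+YEO' → valid
String 4: '+/1i' → valid
String 5: '8Aeq6yxG' → valid

Answer: yes no yes yes yes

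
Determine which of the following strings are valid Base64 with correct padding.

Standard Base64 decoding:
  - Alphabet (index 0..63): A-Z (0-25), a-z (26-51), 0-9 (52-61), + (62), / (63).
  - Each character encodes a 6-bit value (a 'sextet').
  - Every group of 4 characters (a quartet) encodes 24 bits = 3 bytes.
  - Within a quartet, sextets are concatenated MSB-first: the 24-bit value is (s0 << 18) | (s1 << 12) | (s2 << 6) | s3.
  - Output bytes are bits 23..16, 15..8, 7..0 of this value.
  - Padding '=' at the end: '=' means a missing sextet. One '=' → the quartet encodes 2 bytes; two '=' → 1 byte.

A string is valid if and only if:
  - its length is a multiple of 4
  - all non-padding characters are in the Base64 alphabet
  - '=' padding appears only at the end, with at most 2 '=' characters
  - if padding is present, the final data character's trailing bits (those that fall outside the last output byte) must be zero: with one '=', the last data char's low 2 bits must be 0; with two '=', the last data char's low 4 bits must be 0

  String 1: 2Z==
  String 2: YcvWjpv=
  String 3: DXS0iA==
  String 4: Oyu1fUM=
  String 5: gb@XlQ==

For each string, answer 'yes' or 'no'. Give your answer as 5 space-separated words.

Answer: no no yes yes no

Derivation:
String 1: '2Z==' → invalid (bad trailing bits)
String 2: 'YcvWjpv=' → invalid (bad trailing bits)
String 3: 'DXS0iA==' → valid
String 4: 'Oyu1fUM=' → valid
String 5: 'gb@XlQ==' → invalid (bad char(s): ['@'])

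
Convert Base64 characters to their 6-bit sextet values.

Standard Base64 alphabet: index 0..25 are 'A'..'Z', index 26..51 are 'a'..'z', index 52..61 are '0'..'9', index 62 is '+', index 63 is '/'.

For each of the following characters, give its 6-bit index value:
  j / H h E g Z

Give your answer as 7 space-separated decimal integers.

Answer: 35 63 7 33 4 32 25

Derivation:
'j': a..z range, 26 + ord('j') − ord('a') = 35
'/': index 63
'H': A..Z range, ord('H') − ord('A') = 7
'h': a..z range, 26 + ord('h') − ord('a') = 33
'E': A..Z range, ord('E') − ord('A') = 4
'g': a..z range, 26 + ord('g') − ord('a') = 32
'Z': A..Z range, ord('Z') − ord('A') = 25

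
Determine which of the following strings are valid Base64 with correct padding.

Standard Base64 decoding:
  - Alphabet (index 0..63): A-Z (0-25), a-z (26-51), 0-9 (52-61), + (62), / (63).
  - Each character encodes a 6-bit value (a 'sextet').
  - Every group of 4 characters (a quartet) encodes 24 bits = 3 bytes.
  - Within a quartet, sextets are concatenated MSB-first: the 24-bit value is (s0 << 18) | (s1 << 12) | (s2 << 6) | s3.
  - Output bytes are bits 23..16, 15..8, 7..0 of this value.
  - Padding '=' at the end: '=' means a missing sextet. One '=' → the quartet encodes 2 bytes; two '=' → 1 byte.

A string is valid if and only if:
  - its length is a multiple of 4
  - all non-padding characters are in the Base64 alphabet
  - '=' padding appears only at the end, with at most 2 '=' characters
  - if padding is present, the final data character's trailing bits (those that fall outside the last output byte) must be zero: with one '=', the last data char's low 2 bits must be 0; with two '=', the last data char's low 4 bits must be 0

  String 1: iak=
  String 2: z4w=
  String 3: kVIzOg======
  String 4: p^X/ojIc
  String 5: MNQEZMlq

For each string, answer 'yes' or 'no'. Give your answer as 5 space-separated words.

String 1: 'iak=' → valid
String 2: 'z4w=' → valid
String 3: 'kVIzOg======' → invalid (6 pad chars (max 2))
String 4: 'p^X/ojIc' → invalid (bad char(s): ['^'])
String 5: 'MNQEZMlq' → valid

Answer: yes yes no no yes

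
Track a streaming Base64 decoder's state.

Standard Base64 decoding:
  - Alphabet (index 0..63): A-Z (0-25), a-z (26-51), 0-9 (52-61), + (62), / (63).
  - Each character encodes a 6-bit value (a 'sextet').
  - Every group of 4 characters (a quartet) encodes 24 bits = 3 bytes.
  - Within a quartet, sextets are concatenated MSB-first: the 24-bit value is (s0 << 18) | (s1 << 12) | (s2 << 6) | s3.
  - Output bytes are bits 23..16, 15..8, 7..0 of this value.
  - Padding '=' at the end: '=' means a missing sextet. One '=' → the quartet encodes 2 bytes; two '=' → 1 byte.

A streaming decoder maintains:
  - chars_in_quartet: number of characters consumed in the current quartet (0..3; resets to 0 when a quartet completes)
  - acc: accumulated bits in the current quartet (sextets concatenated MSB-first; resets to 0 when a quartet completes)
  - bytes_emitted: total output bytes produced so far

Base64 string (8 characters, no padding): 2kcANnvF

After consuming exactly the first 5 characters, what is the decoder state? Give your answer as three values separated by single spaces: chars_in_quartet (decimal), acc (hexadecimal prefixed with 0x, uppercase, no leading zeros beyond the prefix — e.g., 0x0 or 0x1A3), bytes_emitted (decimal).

Answer: 1 0xD 3

Derivation:
After char 0 ('2'=54): chars_in_quartet=1 acc=0x36 bytes_emitted=0
After char 1 ('k'=36): chars_in_quartet=2 acc=0xDA4 bytes_emitted=0
After char 2 ('c'=28): chars_in_quartet=3 acc=0x3691C bytes_emitted=0
After char 3 ('A'=0): chars_in_quartet=4 acc=0xDA4700 -> emit DA 47 00, reset; bytes_emitted=3
After char 4 ('N'=13): chars_in_quartet=1 acc=0xD bytes_emitted=3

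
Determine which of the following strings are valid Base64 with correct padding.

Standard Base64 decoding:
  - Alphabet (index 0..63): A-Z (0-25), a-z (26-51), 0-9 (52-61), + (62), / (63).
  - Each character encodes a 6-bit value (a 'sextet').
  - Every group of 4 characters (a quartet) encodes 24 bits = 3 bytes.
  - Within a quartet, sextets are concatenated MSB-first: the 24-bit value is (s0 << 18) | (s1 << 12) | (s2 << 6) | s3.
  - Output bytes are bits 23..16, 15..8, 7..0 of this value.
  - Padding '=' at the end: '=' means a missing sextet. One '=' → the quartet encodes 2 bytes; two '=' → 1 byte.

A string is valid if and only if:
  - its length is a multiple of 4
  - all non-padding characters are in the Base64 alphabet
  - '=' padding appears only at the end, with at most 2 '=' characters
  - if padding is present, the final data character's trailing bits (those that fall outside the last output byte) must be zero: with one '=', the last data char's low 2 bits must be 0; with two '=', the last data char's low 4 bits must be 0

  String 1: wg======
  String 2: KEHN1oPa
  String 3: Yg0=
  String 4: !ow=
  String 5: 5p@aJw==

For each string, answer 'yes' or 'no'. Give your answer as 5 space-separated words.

String 1: 'wg======' → invalid (6 pad chars (max 2))
String 2: 'KEHN1oPa' → valid
String 3: 'Yg0=' → valid
String 4: '!ow=' → invalid (bad char(s): ['!'])
String 5: '5p@aJw==' → invalid (bad char(s): ['@'])

Answer: no yes yes no no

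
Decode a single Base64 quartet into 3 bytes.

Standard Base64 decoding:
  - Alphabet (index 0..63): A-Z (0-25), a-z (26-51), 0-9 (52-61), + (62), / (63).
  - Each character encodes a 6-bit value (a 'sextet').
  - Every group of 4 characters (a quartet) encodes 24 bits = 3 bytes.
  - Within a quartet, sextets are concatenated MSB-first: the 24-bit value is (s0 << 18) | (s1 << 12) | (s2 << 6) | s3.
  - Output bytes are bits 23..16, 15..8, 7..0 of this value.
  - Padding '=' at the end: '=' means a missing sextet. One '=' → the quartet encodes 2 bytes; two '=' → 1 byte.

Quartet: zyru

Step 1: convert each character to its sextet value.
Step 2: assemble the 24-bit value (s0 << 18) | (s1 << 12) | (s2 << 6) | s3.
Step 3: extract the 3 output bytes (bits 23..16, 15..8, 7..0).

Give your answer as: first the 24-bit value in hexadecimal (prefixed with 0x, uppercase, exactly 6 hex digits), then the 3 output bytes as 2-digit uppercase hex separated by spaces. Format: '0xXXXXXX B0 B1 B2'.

Sextets: z=51, y=50, r=43, u=46
24-bit: (51<<18) | (50<<12) | (43<<6) | 46
      = 0xCC0000 | 0x032000 | 0x000AC0 | 0x00002E
      = 0xCF2AEE
Bytes: (v>>16)&0xFF=CF, (v>>8)&0xFF=2A, v&0xFF=EE

Answer: 0xCF2AEE CF 2A EE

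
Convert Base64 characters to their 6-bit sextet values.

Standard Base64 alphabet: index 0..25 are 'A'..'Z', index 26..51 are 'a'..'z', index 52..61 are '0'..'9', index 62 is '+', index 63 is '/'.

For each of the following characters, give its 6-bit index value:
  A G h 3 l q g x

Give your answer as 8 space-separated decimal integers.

'A': A..Z range, ord('A') − ord('A') = 0
'G': A..Z range, ord('G') − ord('A') = 6
'h': a..z range, 26 + ord('h') − ord('a') = 33
'3': 0..9 range, 52 + ord('3') − ord('0') = 55
'l': a..z range, 26 + ord('l') − ord('a') = 37
'q': a..z range, 26 + ord('q') − ord('a') = 42
'g': a..z range, 26 + ord('g') − ord('a') = 32
'x': a..z range, 26 + ord('x') − ord('a') = 49

Answer: 0 6 33 55 37 42 32 49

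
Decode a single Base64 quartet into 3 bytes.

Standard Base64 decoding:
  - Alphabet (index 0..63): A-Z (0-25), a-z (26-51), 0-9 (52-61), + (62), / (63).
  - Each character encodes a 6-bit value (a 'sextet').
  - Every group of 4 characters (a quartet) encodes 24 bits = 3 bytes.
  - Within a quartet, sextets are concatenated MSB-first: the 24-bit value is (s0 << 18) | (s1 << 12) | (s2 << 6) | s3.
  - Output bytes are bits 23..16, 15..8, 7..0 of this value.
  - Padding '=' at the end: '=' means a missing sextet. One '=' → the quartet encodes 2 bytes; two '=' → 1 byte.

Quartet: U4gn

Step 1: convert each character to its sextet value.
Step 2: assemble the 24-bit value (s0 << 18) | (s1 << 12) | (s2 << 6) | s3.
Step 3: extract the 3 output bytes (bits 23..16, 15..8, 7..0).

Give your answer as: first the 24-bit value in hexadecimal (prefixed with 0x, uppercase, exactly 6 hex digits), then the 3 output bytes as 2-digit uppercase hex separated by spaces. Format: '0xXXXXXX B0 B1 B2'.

Sextets: U=20, 4=56, g=32, n=39
24-bit: (20<<18) | (56<<12) | (32<<6) | 39
      = 0x500000 | 0x038000 | 0x000800 | 0x000027
      = 0x538827
Bytes: (v>>16)&0xFF=53, (v>>8)&0xFF=88, v&0xFF=27

Answer: 0x538827 53 88 27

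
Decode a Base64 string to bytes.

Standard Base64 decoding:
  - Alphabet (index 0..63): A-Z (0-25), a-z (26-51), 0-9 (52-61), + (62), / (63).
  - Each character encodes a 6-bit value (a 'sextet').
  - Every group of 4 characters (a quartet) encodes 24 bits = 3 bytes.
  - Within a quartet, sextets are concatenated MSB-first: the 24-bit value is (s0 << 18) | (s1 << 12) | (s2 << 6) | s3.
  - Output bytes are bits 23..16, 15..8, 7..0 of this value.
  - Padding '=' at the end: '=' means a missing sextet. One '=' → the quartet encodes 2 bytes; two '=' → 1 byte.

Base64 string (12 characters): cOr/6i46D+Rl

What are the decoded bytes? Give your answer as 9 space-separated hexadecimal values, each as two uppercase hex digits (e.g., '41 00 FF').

Answer: 70 EA FF EA 2E 3A 0F E4 65

Derivation:
After char 0 ('c'=28): chars_in_quartet=1 acc=0x1C bytes_emitted=0
After char 1 ('O'=14): chars_in_quartet=2 acc=0x70E bytes_emitted=0
After char 2 ('r'=43): chars_in_quartet=3 acc=0x1C3AB bytes_emitted=0
After char 3 ('/'=63): chars_in_quartet=4 acc=0x70EAFF -> emit 70 EA FF, reset; bytes_emitted=3
After char 4 ('6'=58): chars_in_quartet=1 acc=0x3A bytes_emitted=3
After char 5 ('i'=34): chars_in_quartet=2 acc=0xEA2 bytes_emitted=3
After char 6 ('4'=56): chars_in_quartet=3 acc=0x3A8B8 bytes_emitted=3
After char 7 ('6'=58): chars_in_quartet=4 acc=0xEA2E3A -> emit EA 2E 3A, reset; bytes_emitted=6
After char 8 ('D'=3): chars_in_quartet=1 acc=0x3 bytes_emitted=6
After char 9 ('+'=62): chars_in_quartet=2 acc=0xFE bytes_emitted=6
After char 10 ('R'=17): chars_in_quartet=3 acc=0x3F91 bytes_emitted=6
After char 11 ('l'=37): chars_in_quartet=4 acc=0xFE465 -> emit 0F E4 65, reset; bytes_emitted=9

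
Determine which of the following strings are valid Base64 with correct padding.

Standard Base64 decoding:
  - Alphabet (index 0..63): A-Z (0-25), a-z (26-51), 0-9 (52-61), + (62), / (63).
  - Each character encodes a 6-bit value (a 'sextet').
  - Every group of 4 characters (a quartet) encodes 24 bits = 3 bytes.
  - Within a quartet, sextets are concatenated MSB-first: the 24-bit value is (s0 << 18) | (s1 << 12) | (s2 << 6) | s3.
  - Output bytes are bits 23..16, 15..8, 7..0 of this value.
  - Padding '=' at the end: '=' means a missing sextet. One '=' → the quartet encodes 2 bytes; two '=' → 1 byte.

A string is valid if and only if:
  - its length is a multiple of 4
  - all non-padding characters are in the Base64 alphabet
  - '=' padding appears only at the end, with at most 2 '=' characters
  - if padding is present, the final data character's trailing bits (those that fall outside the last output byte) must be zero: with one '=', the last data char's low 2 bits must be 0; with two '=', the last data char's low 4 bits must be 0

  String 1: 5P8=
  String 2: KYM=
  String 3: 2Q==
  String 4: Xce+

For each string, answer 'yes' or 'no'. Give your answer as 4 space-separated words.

Answer: yes yes yes yes

Derivation:
String 1: '5P8=' → valid
String 2: 'KYM=' → valid
String 3: '2Q==' → valid
String 4: 'Xce+' → valid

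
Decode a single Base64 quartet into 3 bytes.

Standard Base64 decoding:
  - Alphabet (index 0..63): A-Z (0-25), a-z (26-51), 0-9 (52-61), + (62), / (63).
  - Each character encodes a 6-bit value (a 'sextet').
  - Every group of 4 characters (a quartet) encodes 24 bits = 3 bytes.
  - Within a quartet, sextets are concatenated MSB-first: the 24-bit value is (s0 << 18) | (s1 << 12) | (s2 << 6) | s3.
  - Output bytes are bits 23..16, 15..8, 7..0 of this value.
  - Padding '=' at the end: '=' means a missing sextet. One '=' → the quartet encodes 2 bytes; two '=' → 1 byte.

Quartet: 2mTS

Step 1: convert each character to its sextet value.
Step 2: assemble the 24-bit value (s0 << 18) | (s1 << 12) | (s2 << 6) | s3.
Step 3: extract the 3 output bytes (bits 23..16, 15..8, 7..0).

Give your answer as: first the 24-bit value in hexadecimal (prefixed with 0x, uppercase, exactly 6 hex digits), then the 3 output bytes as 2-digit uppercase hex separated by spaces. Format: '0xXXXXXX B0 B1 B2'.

Sextets: 2=54, m=38, T=19, S=18
24-bit: (54<<18) | (38<<12) | (19<<6) | 18
      = 0xD80000 | 0x026000 | 0x0004C0 | 0x000012
      = 0xDA64D2
Bytes: (v>>16)&0xFF=DA, (v>>8)&0xFF=64, v&0xFF=D2

Answer: 0xDA64D2 DA 64 D2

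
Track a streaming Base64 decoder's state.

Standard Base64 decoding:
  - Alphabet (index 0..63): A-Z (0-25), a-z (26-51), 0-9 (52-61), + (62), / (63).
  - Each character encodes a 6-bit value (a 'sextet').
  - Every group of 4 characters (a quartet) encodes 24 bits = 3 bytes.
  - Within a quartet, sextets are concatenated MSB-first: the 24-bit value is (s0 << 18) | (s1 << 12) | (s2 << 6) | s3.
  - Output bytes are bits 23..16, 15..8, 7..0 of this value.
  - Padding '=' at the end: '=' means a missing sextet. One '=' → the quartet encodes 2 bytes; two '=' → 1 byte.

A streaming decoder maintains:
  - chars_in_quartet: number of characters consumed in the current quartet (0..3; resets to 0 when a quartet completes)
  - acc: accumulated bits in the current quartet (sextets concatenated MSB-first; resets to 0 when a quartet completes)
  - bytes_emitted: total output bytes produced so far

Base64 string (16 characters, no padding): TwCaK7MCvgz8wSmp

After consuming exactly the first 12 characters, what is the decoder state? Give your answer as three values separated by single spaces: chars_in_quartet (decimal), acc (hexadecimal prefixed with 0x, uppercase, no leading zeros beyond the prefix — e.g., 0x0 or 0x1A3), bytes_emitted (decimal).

After char 0 ('T'=19): chars_in_quartet=1 acc=0x13 bytes_emitted=0
After char 1 ('w'=48): chars_in_quartet=2 acc=0x4F0 bytes_emitted=0
After char 2 ('C'=2): chars_in_quartet=3 acc=0x13C02 bytes_emitted=0
After char 3 ('a'=26): chars_in_quartet=4 acc=0x4F009A -> emit 4F 00 9A, reset; bytes_emitted=3
After char 4 ('K'=10): chars_in_quartet=1 acc=0xA bytes_emitted=3
After char 5 ('7'=59): chars_in_quartet=2 acc=0x2BB bytes_emitted=3
After char 6 ('M'=12): chars_in_quartet=3 acc=0xAECC bytes_emitted=3
After char 7 ('C'=2): chars_in_quartet=4 acc=0x2BB302 -> emit 2B B3 02, reset; bytes_emitted=6
After char 8 ('v'=47): chars_in_quartet=1 acc=0x2F bytes_emitted=6
After char 9 ('g'=32): chars_in_quartet=2 acc=0xBE0 bytes_emitted=6
After char 10 ('z'=51): chars_in_quartet=3 acc=0x2F833 bytes_emitted=6
After char 11 ('8'=60): chars_in_quartet=4 acc=0xBE0CFC -> emit BE 0C FC, reset; bytes_emitted=9

Answer: 0 0x0 9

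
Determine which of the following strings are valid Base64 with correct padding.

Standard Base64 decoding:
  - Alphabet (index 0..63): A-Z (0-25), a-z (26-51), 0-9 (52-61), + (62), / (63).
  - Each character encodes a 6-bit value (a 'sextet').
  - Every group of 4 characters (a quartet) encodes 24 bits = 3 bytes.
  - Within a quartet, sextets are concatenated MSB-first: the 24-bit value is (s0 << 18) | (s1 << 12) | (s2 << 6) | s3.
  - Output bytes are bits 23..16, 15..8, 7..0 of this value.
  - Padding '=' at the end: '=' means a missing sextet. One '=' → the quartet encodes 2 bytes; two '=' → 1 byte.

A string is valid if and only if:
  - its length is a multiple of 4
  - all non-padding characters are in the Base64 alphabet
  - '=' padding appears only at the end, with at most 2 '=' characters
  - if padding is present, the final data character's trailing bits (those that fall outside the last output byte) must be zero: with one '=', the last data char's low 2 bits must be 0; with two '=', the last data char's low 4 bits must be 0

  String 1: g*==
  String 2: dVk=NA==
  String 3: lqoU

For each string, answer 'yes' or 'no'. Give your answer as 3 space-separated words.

Answer: no no yes

Derivation:
String 1: 'g*==' → invalid (bad char(s): ['*'])
String 2: 'dVk=NA==' → invalid (bad char(s): ['=']; '=' in middle)
String 3: 'lqoU' → valid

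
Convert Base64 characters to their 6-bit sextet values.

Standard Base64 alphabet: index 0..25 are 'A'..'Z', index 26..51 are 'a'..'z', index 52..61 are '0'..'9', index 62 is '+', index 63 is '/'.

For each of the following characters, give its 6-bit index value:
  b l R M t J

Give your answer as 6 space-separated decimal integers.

Answer: 27 37 17 12 45 9

Derivation:
'b': a..z range, 26 + ord('b') − ord('a') = 27
'l': a..z range, 26 + ord('l') − ord('a') = 37
'R': A..Z range, ord('R') − ord('A') = 17
'M': A..Z range, ord('M') − ord('A') = 12
't': a..z range, 26 + ord('t') − ord('a') = 45
'J': A..Z range, ord('J') − ord('A') = 9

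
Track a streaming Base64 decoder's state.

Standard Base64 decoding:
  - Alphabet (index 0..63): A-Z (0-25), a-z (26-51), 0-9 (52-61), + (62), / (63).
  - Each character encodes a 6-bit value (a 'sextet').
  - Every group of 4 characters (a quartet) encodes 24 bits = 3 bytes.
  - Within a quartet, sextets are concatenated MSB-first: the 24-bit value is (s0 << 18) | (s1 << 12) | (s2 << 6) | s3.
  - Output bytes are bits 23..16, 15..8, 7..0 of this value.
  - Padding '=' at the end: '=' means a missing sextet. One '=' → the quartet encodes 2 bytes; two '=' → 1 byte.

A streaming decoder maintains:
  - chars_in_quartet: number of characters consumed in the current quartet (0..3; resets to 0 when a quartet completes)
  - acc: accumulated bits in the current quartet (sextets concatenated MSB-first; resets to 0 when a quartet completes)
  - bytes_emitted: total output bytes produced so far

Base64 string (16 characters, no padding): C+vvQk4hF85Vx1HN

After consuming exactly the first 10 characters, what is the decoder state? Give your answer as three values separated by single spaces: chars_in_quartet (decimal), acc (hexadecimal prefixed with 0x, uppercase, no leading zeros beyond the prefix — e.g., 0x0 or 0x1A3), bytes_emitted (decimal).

Answer: 2 0x17C 6

Derivation:
After char 0 ('C'=2): chars_in_quartet=1 acc=0x2 bytes_emitted=0
After char 1 ('+'=62): chars_in_quartet=2 acc=0xBE bytes_emitted=0
After char 2 ('v'=47): chars_in_quartet=3 acc=0x2FAF bytes_emitted=0
After char 3 ('v'=47): chars_in_quartet=4 acc=0xBEBEF -> emit 0B EB EF, reset; bytes_emitted=3
After char 4 ('Q'=16): chars_in_quartet=1 acc=0x10 bytes_emitted=3
After char 5 ('k'=36): chars_in_quartet=2 acc=0x424 bytes_emitted=3
After char 6 ('4'=56): chars_in_quartet=3 acc=0x10938 bytes_emitted=3
After char 7 ('h'=33): chars_in_quartet=4 acc=0x424E21 -> emit 42 4E 21, reset; bytes_emitted=6
After char 8 ('F'=5): chars_in_quartet=1 acc=0x5 bytes_emitted=6
After char 9 ('8'=60): chars_in_quartet=2 acc=0x17C bytes_emitted=6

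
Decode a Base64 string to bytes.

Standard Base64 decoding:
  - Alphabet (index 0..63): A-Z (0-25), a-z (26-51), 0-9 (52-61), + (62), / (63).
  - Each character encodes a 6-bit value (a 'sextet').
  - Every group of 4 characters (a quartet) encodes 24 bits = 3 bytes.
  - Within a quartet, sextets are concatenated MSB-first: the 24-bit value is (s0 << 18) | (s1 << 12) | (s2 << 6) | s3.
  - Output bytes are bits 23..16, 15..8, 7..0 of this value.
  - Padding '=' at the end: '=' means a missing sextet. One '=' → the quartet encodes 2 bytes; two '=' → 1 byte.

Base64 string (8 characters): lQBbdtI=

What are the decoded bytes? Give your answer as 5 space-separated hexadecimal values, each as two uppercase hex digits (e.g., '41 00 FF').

Answer: 95 00 5B 76 D2

Derivation:
After char 0 ('l'=37): chars_in_quartet=1 acc=0x25 bytes_emitted=0
After char 1 ('Q'=16): chars_in_quartet=2 acc=0x950 bytes_emitted=0
After char 2 ('B'=1): chars_in_quartet=3 acc=0x25401 bytes_emitted=0
After char 3 ('b'=27): chars_in_quartet=4 acc=0x95005B -> emit 95 00 5B, reset; bytes_emitted=3
After char 4 ('d'=29): chars_in_quartet=1 acc=0x1D bytes_emitted=3
After char 5 ('t'=45): chars_in_quartet=2 acc=0x76D bytes_emitted=3
After char 6 ('I'=8): chars_in_quartet=3 acc=0x1DB48 bytes_emitted=3
Padding '=': partial quartet acc=0x1DB48 -> emit 76 D2; bytes_emitted=5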